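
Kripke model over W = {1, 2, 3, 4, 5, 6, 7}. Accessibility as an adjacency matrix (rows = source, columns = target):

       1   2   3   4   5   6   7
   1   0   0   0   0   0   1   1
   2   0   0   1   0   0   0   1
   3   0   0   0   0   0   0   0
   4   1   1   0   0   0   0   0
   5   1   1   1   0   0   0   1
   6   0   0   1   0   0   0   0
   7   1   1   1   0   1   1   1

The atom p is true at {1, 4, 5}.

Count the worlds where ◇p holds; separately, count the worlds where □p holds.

3 and 1

For ◇p:
1: successors {6, 7}; p there: 6:F, 7:F. ✗
2: successors {3, 7}; p there: 3:F, 7:F. ✗
3: no successors, so ◇p fails. ✗
4: successors {1, 2}; p there: 1:T, 2:F. ✓
5: successors {1, 2, 3, 7}; p there: 1:T, 2:F, 3:F, 7:F. ✓
6: successors {3}; p there: 3:F. ✗
7: successors {1, 2, 3, 5, 6, 7}; p there: 1:T, 2:F, 3:F, 5:T, 6:F, 7:F. ✓
— 3 worlds.
For □p:
1: successors {6, 7}; p there: 6:F, 7:F. ✗
2: successors {3, 7}; p there: 3:F, 7:F. ✗
3: no successors, so □p holds vacuously. ✓
4: successors {1, 2}; p there: 1:T, 2:F. ✗
5: successors {1, 2, 3, 7}; p there: 1:T, 2:F, 3:F, 7:F. ✗
6: successors {3}; p there: 3:F. ✗
7: successors {1, 2, 3, 5, 6, 7}; p there: 1:T, 2:F, 3:F, 5:T, 6:F, 7:F. ✗
— 1 world.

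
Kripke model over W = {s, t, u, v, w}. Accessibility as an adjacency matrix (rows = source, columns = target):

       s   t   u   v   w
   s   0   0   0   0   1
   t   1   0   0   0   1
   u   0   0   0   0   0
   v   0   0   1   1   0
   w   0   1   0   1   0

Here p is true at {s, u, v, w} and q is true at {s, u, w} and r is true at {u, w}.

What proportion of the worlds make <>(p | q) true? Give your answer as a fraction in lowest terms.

s: successors {w}; p | q there: w:T. ✓
t: successors {s, w}; p | q there: s:T, w:T. ✓
u: no successors, so <>(p | q) fails. ✗
v: successors {u, v}; p | q there: u:T, v:T. ✓
w: successors {t, v}; p | q there: t:F, v:T. ✓
That's 4 of 5 worlds, so 4/5.

4/5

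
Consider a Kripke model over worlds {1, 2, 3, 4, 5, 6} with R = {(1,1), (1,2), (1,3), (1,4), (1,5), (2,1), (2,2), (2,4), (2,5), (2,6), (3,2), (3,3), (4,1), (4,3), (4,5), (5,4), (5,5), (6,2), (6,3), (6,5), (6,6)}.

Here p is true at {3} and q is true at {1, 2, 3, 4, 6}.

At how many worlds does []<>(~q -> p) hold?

6

1: successors {1, 2, 3, 4, 5}; <>(~q -> p) there: 1:T, 2:T, 3:T, 4:T, 5:T. ✓
2: successors {1, 2, 4, 5, 6}; <>(~q -> p) there: 1:T, 2:T, 4:T, 5:T, 6:T. ✓
3: successors {2, 3}; <>(~q -> p) there: 2:T, 3:T. ✓
4: successors {1, 3, 5}; <>(~q -> p) there: 1:T, 3:T, 5:T. ✓
5: successors {4, 5}; <>(~q -> p) there: 4:T, 5:T. ✓
6: successors {2, 3, 5, 6}; <>(~q -> p) there: 2:T, 3:T, 5:T, 6:T. ✓
Satisfying worlds: {1, 2, 3, 4, 5, 6}.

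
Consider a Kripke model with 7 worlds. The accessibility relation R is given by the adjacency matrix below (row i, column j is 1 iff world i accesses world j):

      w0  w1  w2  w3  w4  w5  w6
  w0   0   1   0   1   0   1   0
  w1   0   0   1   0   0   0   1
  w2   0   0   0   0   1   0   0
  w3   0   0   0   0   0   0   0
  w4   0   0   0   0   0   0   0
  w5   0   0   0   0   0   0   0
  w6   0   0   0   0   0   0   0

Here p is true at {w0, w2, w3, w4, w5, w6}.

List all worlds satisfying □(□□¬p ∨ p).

w0: successors {w1, w3, w5}; □□¬p ∨ p there: w1:F, w3:T, w5:T. ✗
w1: successors {w2, w6}; □□¬p ∨ p there: w2:T, w6:T. ✓
w2: successors {w4}; □□¬p ∨ p there: w4:T. ✓
w3: no successors, so □(□□¬p ∨ p) holds vacuously. ✓
w4: no successors, so □(□□¬p ∨ p) holds vacuously. ✓
w5: no successors, so □(□□¬p ∨ p) holds vacuously. ✓
w6: no successors, so □(□□¬p ∨ p) holds vacuously. ✓

{w1, w2, w3, w4, w5, w6}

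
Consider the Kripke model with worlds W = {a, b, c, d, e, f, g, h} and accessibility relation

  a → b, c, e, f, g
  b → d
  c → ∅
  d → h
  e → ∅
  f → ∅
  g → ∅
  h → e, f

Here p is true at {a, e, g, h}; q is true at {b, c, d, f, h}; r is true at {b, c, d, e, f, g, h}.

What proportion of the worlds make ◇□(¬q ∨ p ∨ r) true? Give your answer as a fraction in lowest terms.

1/2

a: successors {b, c, e, f, g}; □(¬q ∨ p ∨ r) there: b:T, c:T, e:T, f:T, g:T. ✓
b: successors {d}; □(¬q ∨ p ∨ r) there: d:T. ✓
c: no successors, so ◇□(¬q ∨ p ∨ r) fails. ✗
d: successors {h}; □(¬q ∨ p ∨ r) there: h:T. ✓
e: no successors, so ◇□(¬q ∨ p ∨ r) fails. ✗
f: no successors, so ◇□(¬q ∨ p ∨ r) fails. ✗
g: no successors, so ◇□(¬q ∨ p ∨ r) fails. ✗
h: successors {e, f}; □(¬q ∨ p ∨ r) there: e:T, f:T. ✓
That's 4 of 8 worlds, so 4/8 = 1/2.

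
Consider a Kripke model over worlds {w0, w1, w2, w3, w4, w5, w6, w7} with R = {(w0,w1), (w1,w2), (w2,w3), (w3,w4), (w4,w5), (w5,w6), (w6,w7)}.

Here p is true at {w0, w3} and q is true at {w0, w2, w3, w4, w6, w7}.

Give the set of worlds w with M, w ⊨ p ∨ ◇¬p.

w0: p is T, ◇¬p is T. ✓
w1: p is F, ◇¬p is T. ✓
w2: p is F, ◇¬p is F. ✗
w3: p is T, ◇¬p is T. ✓
w4: p is F, ◇¬p is T. ✓
w5: p is F, ◇¬p is T. ✓
w6: p is F, ◇¬p is T. ✓
w7: p is F, ◇¬p is F. ✗

{w0, w1, w3, w4, w5, w6}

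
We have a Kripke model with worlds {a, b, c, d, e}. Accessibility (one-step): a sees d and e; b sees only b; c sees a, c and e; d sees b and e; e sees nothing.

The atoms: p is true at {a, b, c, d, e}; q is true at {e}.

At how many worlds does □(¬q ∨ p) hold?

5

a: successors {d, e}; ¬q ∨ p there: d:T, e:T. ✓
b: successors {b}; ¬q ∨ p there: b:T. ✓
c: successors {a, c, e}; ¬q ∨ p there: a:T, c:T, e:T. ✓
d: successors {b, e}; ¬q ∨ p there: b:T, e:T. ✓
e: no successors, so □(¬q ∨ p) holds vacuously. ✓
Satisfying worlds: {a, b, c, d, e}.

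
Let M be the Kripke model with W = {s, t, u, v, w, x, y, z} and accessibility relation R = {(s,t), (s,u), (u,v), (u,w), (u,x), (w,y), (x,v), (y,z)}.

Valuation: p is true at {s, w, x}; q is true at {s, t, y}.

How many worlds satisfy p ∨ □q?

6

s: p is T, □q is F. ✓
t: p is F, □q is T. ✓
u: p is F, □q is F. ✗
v: p is F, □q is T. ✓
w: p is T, □q is T. ✓
x: p is T, □q is F. ✓
y: p is F, □q is F. ✗
z: p is F, □q is T. ✓
Satisfying worlds: {s, t, v, w, x, z}.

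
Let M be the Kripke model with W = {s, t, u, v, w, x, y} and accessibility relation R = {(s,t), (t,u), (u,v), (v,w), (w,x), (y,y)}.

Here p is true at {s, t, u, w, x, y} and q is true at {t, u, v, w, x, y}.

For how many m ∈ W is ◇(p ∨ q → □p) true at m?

5

s: successors {t}; p ∨ q → □p there: t:T. ✓
t: successors {u}; p ∨ q → □p there: u:F. ✗
u: successors {v}; p ∨ q → □p there: v:T. ✓
v: successors {w}; p ∨ q → □p there: w:T. ✓
w: successors {x}; p ∨ q → □p there: x:T. ✓
x: no successors, so ◇(p ∨ q → □p) fails. ✗
y: successors {y}; p ∨ q → □p there: y:T. ✓
Satisfying worlds: {s, u, v, w, y}.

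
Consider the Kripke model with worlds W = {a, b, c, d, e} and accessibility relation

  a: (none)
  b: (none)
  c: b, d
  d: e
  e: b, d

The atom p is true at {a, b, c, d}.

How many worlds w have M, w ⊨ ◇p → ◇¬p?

a: ◇p is F, ◇¬p is F. ✓
b: ◇p is F, ◇¬p is F. ✓
c: ◇p is T, ◇¬p is F. ✗
d: ◇p is F, ◇¬p is T. ✓
e: ◇p is T, ◇¬p is F. ✗
Satisfying worlds: {a, b, d}.

3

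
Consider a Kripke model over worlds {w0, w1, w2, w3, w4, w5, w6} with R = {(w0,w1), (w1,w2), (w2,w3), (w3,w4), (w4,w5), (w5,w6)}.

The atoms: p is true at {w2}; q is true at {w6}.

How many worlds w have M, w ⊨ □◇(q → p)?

w0: successors {w1}; ◇(q → p) there: w1:T. ✓
w1: successors {w2}; ◇(q → p) there: w2:T. ✓
w2: successors {w3}; ◇(q → p) there: w3:T. ✓
w3: successors {w4}; ◇(q → p) there: w4:T. ✓
w4: successors {w5}; ◇(q → p) there: w5:F. ✗
w5: successors {w6}; ◇(q → p) there: w6:F. ✗
w6: no successors, so □◇(q → p) holds vacuously. ✓
Satisfying worlds: {w0, w1, w2, w3, w6}.

5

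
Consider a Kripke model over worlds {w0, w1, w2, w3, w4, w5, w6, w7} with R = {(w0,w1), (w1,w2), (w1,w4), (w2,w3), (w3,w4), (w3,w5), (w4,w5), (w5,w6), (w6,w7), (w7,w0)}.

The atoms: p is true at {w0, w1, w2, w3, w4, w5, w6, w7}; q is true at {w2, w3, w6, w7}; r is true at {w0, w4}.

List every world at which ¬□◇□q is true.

w0: □◇□q is T. ✗
w1: □◇□q is F. ✓
w2: □◇□q is T. ✗
w3: □◇□q is T. ✗
w4: □◇□q is T. ✗
w5: □◇□q is F. ✓
w6: □◇□q is F. ✓
w7: □◇□q is F. ✓

{w1, w5, w6, w7}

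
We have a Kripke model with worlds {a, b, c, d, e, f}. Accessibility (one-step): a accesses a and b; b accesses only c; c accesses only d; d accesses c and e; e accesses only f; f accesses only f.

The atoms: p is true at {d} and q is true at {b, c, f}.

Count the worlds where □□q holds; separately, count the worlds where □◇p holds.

For □□q:
a: successors {a, b}; □q there: a:F, b:T. ✗
b: successors {c}; □q there: c:F. ✗
c: successors {d}; □q there: d:F. ✗
d: successors {c, e}; □q there: c:F, e:T. ✗
e: successors {f}; □q there: f:T. ✓
f: successors {f}; □q there: f:T. ✓
— 2 worlds.
For □◇p:
a: successors {a, b}; ◇p there: a:F, b:F. ✗
b: successors {c}; ◇p there: c:T. ✓
c: successors {d}; ◇p there: d:F. ✗
d: successors {c, e}; ◇p there: c:T, e:F. ✗
e: successors {f}; ◇p there: f:F. ✗
f: successors {f}; ◇p there: f:F. ✗
— 1 world.

2 and 1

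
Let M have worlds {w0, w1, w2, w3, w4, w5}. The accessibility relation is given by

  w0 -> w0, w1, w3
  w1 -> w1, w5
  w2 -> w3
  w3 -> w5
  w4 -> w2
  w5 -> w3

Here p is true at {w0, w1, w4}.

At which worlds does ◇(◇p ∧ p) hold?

{w0, w1}

w0: successors {w0, w1, w3}; ◇p ∧ p there: w0:T, w1:T, w3:F. ✓
w1: successors {w1, w5}; ◇p ∧ p there: w1:T, w5:F. ✓
w2: successors {w3}; ◇p ∧ p there: w3:F. ✗
w3: successors {w5}; ◇p ∧ p there: w5:F. ✗
w4: successors {w2}; ◇p ∧ p there: w2:F. ✗
w5: successors {w3}; ◇p ∧ p there: w3:F. ✗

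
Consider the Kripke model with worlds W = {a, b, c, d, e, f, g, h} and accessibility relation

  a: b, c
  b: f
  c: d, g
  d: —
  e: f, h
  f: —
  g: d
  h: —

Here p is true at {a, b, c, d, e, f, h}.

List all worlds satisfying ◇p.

a: successors {b, c}; p there: b:T, c:T. ✓
b: successors {f}; p there: f:T. ✓
c: successors {d, g}; p there: d:T, g:F. ✓
d: no successors, so ◇p fails. ✗
e: successors {f, h}; p there: f:T, h:T. ✓
f: no successors, so ◇p fails. ✗
g: successors {d}; p there: d:T. ✓
h: no successors, so ◇p fails. ✗

{a, b, c, e, g}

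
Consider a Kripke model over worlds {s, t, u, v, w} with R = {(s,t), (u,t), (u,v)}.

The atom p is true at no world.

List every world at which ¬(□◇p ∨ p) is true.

s: □◇p ∨ p is F. ✓
t: □◇p ∨ p is T. ✗
u: □◇p ∨ p is F. ✓
v: □◇p ∨ p is T. ✗
w: □◇p ∨ p is T. ✗

{s, u}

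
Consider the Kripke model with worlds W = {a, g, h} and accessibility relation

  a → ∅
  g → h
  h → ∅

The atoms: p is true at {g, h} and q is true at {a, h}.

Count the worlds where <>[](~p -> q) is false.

a: no successors, so <>[](~p -> q) fails. ✗
g: successors {h}; [](~p -> q) there: h:T. ✓
h: no successors, so <>[](~p -> q) fails. ✗
Satisfying worlds: {g}.
So <>[](~p -> q) fails at the other 2 worlds.

2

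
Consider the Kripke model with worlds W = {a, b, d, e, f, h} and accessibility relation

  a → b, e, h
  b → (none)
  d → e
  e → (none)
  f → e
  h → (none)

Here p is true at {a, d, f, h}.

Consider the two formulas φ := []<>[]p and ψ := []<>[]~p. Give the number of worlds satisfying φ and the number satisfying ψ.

3 and 3

For []<>[]p:
a: successors {b, e, h}; <>[]p there: b:F, e:F, h:F. ✗
b: no successors, so []<>[]p holds vacuously. ✓
d: successors {e}; <>[]p there: e:F. ✗
e: no successors, so []<>[]p holds vacuously. ✓
f: successors {e}; <>[]p there: e:F. ✗
h: no successors, so []<>[]p holds vacuously. ✓
— 3 worlds.
For []<>[]~p:
a: successors {b, e, h}; <>[]~p there: b:F, e:F, h:F. ✗
b: no successors, so []<>[]~p holds vacuously. ✓
d: successors {e}; <>[]~p there: e:F. ✗
e: no successors, so []<>[]~p holds vacuously. ✓
f: successors {e}; <>[]~p there: e:F. ✗
h: no successors, so []<>[]~p holds vacuously. ✓
— 3 worlds.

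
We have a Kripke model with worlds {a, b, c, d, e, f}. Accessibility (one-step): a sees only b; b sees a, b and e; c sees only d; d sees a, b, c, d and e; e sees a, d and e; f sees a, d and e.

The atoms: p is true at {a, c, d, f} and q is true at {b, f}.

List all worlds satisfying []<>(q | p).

{a, b, c, d, e, f}

a: successors {b}; <>(q | p) there: b:T. ✓
b: successors {a, b, e}; <>(q | p) there: a:T, b:T, e:T. ✓
c: successors {d}; <>(q | p) there: d:T. ✓
d: successors {a, b, c, d, e}; <>(q | p) there: a:T, b:T, c:T, d:T, e:T. ✓
e: successors {a, d, e}; <>(q | p) there: a:T, d:T, e:T. ✓
f: successors {a, d, e}; <>(q | p) there: a:T, d:T, e:T. ✓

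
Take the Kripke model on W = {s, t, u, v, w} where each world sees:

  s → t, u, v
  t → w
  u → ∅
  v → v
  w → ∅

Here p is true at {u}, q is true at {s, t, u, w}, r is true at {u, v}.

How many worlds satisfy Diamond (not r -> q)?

s: successors {t, u, v}; not r -> q there: t:T, u:T, v:T. ✓
t: successors {w}; not r -> q there: w:T. ✓
u: no successors, so Diamond (not r -> q) fails. ✗
v: successors {v}; not r -> q there: v:T. ✓
w: no successors, so Diamond (not r -> q) fails. ✗
Satisfying worlds: {s, t, v}.

3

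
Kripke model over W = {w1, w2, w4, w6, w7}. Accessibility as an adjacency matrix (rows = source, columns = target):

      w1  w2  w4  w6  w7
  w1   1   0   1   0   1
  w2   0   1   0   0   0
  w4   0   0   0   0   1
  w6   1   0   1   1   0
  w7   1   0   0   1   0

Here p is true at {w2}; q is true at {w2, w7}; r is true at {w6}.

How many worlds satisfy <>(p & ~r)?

w1: successors {w1, w4, w7}; p & ~r there: w1:F, w4:F, w7:F. ✗
w2: successors {w2}; p & ~r there: w2:T. ✓
w4: successors {w7}; p & ~r there: w7:F. ✗
w6: successors {w1, w4, w6}; p & ~r there: w1:F, w4:F, w6:F. ✗
w7: successors {w1, w6}; p & ~r there: w1:F, w6:F. ✗
Satisfying worlds: {w2}.

1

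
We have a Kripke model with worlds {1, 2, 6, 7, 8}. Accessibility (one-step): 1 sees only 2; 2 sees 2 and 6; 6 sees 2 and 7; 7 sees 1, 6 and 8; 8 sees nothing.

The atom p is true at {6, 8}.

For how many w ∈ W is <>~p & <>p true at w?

2

1: <>~p is T, <>p is F. ✗
2: <>~p is T, <>p is T. ✓
6: <>~p is T, <>p is F. ✗
7: <>~p is T, <>p is T. ✓
8: <>~p is F, <>p is F. ✗
Satisfying worlds: {2, 7}.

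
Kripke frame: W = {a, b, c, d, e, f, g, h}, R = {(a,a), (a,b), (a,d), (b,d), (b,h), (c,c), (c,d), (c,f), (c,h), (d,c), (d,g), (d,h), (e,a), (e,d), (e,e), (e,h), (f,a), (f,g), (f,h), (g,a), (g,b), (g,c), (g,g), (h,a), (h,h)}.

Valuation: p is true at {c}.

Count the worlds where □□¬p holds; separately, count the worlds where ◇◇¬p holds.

For □□¬p:
a: successors {a, b, d}; □¬p there: a:T, b:T, d:F. ✗
b: successors {d, h}; □¬p there: d:F, h:T. ✗
c: successors {c, d, f, h}; □¬p there: c:F, d:F, f:T, h:T. ✗
d: successors {c, g, h}; □¬p there: c:F, g:F, h:T. ✗
e: successors {a, d, e, h}; □¬p there: a:T, d:F, e:T, h:T. ✗
f: successors {a, g, h}; □¬p there: a:T, g:F, h:T. ✗
g: successors {a, b, c, g}; □¬p there: a:T, b:T, c:F, g:F. ✗
h: successors {a, h}; □¬p there: a:T, h:T. ✓
— 1 world.
For ◇◇¬p:
a: successors {a, b, d}; ◇¬p there: a:T, b:T, d:T. ✓
b: successors {d, h}; ◇¬p there: d:T, h:T. ✓
c: successors {c, d, f, h}; ◇¬p there: c:T, d:T, f:T, h:T. ✓
d: successors {c, g, h}; ◇¬p there: c:T, g:T, h:T. ✓
e: successors {a, d, e, h}; ◇¬p there: a:T, d:T, e:T, h:T. ✓
f: successors {a, g, h}; ◇¬p there: a:T, g:T, h:T. ✓
g: successors {a, b, c, g}; ◇¬p there: a:T, b:T, c:T, g:T. ✓
h: successors {a, h}; ◇¬p there: a:T, h:T. ✓
— 8 worlds.

1 and 8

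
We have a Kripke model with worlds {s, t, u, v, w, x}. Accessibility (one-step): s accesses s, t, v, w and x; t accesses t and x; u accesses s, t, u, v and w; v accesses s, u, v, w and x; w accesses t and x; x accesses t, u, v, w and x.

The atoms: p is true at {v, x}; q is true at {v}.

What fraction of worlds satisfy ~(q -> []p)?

s: q -> []p is T. ✗
t: q -> []p is T. ✗
u: q -> []p is T. ✗
v: q -> []p is F. ✓
w: q -> []p is T. ✗
x: q -> []p is T. ✗
That's 1 of 6 worlds, so 1/6.

1/6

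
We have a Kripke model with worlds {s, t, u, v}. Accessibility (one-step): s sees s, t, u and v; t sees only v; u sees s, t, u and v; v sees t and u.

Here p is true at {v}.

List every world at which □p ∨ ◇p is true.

{s, t, u}

s: □p is F, ◇p is T. ✓
t: □p is T, ◇p is T. ✓
u: □p is F, ◇p is T. ✓
v: □p is F, ◇p is F. ✗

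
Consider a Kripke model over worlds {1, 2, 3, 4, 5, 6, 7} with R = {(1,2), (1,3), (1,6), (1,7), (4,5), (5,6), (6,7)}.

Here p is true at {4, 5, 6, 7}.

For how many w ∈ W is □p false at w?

1

1: successors {2, 3, 6, 7}; p there: 2:F, 3:F, 6:T, 7:T. ✗
2: no successors, so □p holds vacuously. ✓
3: no successors, so □p holds vacuously. ✓
4: successors {5}; p there: 5:T. ✓
5: successors {6}; p there: 6:T. ✓
6: successors {7}; p there: 7:T. ✓
7: no successors, so □p holds vacuously. ✓
Satisfying worlds: {2, 3, 4, 5, 6, 7}.
So □p fails at the other 1 world.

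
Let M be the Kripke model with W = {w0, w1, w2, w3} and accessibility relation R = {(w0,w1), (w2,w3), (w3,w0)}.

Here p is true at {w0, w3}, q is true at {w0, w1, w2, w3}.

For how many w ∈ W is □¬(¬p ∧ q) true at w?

3

w0: successors {w1}; ¬(¬p ∧ q) there: w1:F. ✗
w1: no successors, so □¬(¬p ∧ q) holds vacuously. ✓
w2: successors {w3}; ¬(¬p ∧ q) there: w3:T. ✓
w3: successors {w0}; ¬(¬p ∧ q) there: w0:T. ✓
Satisfying worlds: {w1, w2, w3}.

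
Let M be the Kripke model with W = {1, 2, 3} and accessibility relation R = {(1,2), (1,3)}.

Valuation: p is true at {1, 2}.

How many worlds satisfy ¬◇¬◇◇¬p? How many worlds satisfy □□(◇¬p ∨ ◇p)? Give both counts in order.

For ¬◇¬◇◇¬p:
1: ◇¬◇◇¬p is T. ✗
2: ◇¬◇◇¬p is F. ✓
3: ◇¬◇◇¬p is F. ✓
— 2 worlds.
For □□(◇¬p ∨ ◇p):
1: successors {2, 3}; □(◇¬p ∨ ◇p) there: 2:T, 3:T. ✓
2: no successors, so □□(◇¬p ∨ ◇p) holds vacuously. ✓
3: no successors, so □□(◇¬p ∨ ◇p) holds vacuously. ✓
— 3 worlds.

2 and 3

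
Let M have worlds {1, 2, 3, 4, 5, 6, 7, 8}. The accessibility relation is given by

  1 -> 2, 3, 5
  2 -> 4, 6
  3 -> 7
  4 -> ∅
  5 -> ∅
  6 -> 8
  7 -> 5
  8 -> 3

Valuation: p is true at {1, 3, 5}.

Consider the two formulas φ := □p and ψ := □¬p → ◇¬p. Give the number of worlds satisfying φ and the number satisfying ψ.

4 and 6

For □p:
1: successors {2, 3, 5}; p there: 2:F, 3:T, 5:T. ✗
2: successors {4, 6}; p there: 4:F, 6:F. ✗
3: successors {7}; p there: 7:F. ✗
4: no successors, so □p holds vacuously. ✓
5: no successors, so □p holds vacuously. ✓
6: successors {8}; p there: 8:F. ✗
7: successors {5}; p there: 5:T. ✓
8: successors {3}; p there: 3:T. ✓
— 4 worlds.
For □¬p → ◇¬p:
1: □¬p is F, ◇¬p is T. ✓
2: □¬p is T, ◇¬p is T. ✓
3: □¬p is T, ◇¬p is T. ✓
4: □¬p is T, ◇¬p is F. ✗
5: □¬p is T, ◇¬p is F. ✗
6: □¬p is T, ◇¬p is T. ✓
7: □¬p is F, ◇¬p is F. ✓
8: □¬p is F, ◇¬p is F. ✓
— 6 worlds.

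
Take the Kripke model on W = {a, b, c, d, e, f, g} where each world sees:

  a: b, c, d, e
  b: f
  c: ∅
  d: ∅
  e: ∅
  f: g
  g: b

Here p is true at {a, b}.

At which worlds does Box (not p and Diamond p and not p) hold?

{c, d, e, f}

a: successors {b, c, d, e}; not p and Diamond p and not p there: b:F, c:F, d:F, e:F. ✗
b: successors {f}; not p and Diamond p and not p there: f:F. ✗
c: no successors, so Box (not p and Diamond p and not p) holds vacuously. ✓
d: no successors, so Box (not p and Diamond p and not p) holds vacuously. ✓
e: no successors, so Box (not p and Diamond p and not p) holds vacuously. ✓
f: successors {g}; not p and Diamond p and not p there: g:T. ✓
g: successors {b}; not p and Diamond p and not p there: b:F. ✗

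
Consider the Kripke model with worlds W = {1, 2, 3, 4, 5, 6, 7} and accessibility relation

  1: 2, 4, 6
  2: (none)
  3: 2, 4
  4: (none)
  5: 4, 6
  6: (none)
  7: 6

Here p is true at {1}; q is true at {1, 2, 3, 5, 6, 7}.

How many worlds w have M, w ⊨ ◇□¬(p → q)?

1: successors {2, 4, 6}; □¬(p → q) there: 2:T, 4:T, 6:T. ✓
2: no successors, so ◇□¬(p → q) fails. ✗
3: successors {2, 4}; □¬(p → q) there: 2:T, 4:T. ✓
4: no successors, so ◇□¬(p → q) fails. ✗
5: successors {4, 6}; □¬(p → q) there: 4:T, 6:T. ✓
6: no successors, so ◇□¬(p → q) fails. ✗
7: successors {6}; □¬(p → q) there: 6:T. ✓
Satisfying worlds: {1, 3, 5, 7}.

4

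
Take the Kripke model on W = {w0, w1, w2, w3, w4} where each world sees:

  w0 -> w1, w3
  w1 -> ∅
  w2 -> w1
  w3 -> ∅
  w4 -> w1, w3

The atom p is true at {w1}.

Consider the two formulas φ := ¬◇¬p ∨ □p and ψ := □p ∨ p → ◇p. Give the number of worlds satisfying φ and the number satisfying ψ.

For ¬◇¬p ∨ □p:
w0: ¬◇¬p is F, □p is F. ✗
w1: ¬◇¬p is T, □p is T. ✓
w2: ¬◇¬p is T, □p is T. ✓
w3: ¬◇¬p is T, □p is T. ✓
w4: ¬◇¬p is F, □p is F. ✗
— 3 worlds.
For □p ∨ p → ◇p:
w0: □p ∨ p is F, ◇p is T. ✓
w1: □p ∨ p is T, ◇p is F. ✗
w2: □p ∨ p is T, ◇p is T. ✓
w3: □p ∨ p is T, ◇p is F. ✗
w4: □p ∨ p is F, ◇p is T. ✓
— 3 worlds.

3 and 3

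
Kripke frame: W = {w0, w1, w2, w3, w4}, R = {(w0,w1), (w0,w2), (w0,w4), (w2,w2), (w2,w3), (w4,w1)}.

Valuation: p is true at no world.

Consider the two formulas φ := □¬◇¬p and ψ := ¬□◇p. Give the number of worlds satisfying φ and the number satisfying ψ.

3 and 3

For □¬◇¬p:
w0: successors {w1, w2, w4}; ¬◇¬p there: w1:T, w2:F, w4:F. ✗
w1: no successors, so □¬◇¬p holds vacuously. ✓
w2: successors {w2, w3}; ¬◇¬p there: w2:F, w3:T. ✗
w3: no successors, so □¬◇¬p holds vacuously. ✓
w4: successors {w1}; ¬◇¬p there: w1:T. ✓
— 3 worlds.
For ¬□◇p:
w0: □◇p is F. ✓
w1: □◇p is T. ✗
w2: □◇p is F. ✓
w3: □◇p is T. ✗
w4: □◇p is F. ✓
— 3 worlds.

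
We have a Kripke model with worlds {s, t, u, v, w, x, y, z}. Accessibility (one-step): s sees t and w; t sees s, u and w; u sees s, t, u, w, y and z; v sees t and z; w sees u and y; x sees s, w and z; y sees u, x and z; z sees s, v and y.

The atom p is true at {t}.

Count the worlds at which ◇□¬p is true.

8

s: successors {t, w}; □¬p there: t:T, w:T. ✓
t: successors {s, u, w}; □¬p there: s:F, u:F, w:T. ✓
u: successors {s, t, u, w, y, z}; □¬p there: s:F, t:T, u:F, w:T, y:T, z:T. ✓
v: successors {t, z}; □¬p there: t:T, z:T. ✓
w: successors {u, y}; □¬p there: u:F, y:T. ✓
x: successors {s, w, z}; □¬p there: s:F, w:T, z:T. ✓
y: successors {u, x, z}; □¬p there: u:F, x:T, z:T. ✓
z: successors {s, v, y}; □¬p there: s:F, v:F, y:T. ✓
Satisfying worlds: {s, t, u, v, w, x, y, z}.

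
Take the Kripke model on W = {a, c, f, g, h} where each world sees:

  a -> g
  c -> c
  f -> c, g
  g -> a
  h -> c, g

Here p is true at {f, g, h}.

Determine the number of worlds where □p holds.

1

a: successors {g}; p there: g:T. ✓
c: successors {c}; p there: c:F. ✗
f: successors {c, g}; p there: c:F, g:T. ✗
g: successors {a}; p there: a:F. ✗
h: successors {c, g}; p there: c:F, g:T. ✗
Satisfying worlds: {a}.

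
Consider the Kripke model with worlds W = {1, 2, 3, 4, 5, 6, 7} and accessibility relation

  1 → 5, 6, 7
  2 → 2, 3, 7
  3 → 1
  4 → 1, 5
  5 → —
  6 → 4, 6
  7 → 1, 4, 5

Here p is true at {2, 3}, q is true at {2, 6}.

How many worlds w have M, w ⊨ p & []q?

0

1: p is F, []q is F. ✗
2: p is T, []q is F. ✗
3: p is T, []q is F. ✗
4: p is F, []q is F. ✗
5: p is F, []q is T. ✗
6: p is F, []q is F. ✗
7: p is F, []q is F. ✗
Satisfying worlds: ∅.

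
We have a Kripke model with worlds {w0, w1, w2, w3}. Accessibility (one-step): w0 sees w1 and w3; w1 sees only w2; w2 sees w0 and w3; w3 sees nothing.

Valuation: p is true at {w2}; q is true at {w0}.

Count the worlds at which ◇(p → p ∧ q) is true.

2

w0: successors {w1, w3}; p → p ∧ q there: w1:T, w3:T. ✓
w1: successors {w2}; p → p ∧ q there: w2:F. ✗
w2: successors {w0, w3}; p → p ∧ q there: w0:T, w3:T. ✓
w3: no successors, so ◇(p → p ∧ q) fails. ✗
Satisfying worlds: {w0, w2}.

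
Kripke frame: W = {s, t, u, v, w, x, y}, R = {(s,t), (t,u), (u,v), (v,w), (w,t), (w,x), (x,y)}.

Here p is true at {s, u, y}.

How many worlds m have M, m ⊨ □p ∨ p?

5

s: □p is F, p is T. ✓
t: □p is T, p is F. ✓
u: □p is F, p is T. ✓
v: □p is F, p is F. ✗
w: □p is F, p is F. ✗
x: □p is T, p is F. ✓
y: □p is T, p is T. ✓
Satisfying worlds: {s, t, u, x, y}.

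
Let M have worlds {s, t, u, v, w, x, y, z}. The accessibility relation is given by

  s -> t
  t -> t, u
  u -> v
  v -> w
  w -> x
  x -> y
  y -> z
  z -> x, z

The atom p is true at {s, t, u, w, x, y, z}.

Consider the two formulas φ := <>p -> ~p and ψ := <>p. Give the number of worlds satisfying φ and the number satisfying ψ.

2 and 7

For <>p -> ~p:
s: <>p is T, ~p is F. ✗
t: <>p is T, ~p is F. ✗
u: <>p is F, ~p is F. ✓
v: <>p is T, ~p is T. ✓
w: <>p is T, ~p is F. ✗
x: <>p is T, ~p is F. ✗
y: <>p is T, ~p is F. ✗
z: <>p is T, ~p is F. ✗
— 2 worlds.
For <>p:
s: successors {t}; p there: t:T. ✓
t: successors {t, u}; p there: t:T, u:T. ✓
u: successors {v}; p there: v:F. ✗
v: successors {w}; p there: w:T. ✓
w: successors {x}; p there: x:T. ✓
x: successors {y}; p there: y:T. ✓
y: successors {z}; p there: z:T. ✓
z: successors {x, z}; p there: x:T, z:T. ✓
— 7 worlds.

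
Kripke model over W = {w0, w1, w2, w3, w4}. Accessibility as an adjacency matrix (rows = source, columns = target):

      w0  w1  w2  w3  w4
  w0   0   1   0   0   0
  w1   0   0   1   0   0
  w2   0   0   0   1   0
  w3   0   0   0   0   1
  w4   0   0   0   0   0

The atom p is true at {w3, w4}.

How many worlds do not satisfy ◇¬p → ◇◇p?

w0: ◇¬p is T, ◇◇p is F. ✗
w1: ◇¬p is T, ◇◇p is T. ✓
w2: ◇¬p is F, ◇◇p is T. ✓
w3: ◇¬p is F, ◇◇p is F. ✓
w4: ◇¬p is F, ◇◇p is F. ✓
Satisfying worlds: {w1, w2, w3, w4}.
So ◇¬p → ◇◇p fails at the other 1 world.

1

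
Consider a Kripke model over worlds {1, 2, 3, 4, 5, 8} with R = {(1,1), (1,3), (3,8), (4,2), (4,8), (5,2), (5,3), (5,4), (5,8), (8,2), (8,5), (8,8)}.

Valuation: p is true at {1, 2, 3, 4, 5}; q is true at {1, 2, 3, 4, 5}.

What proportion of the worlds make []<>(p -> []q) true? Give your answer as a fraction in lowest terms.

1/2

1: successors {1, 3}; <>(p -> []q) there: 1:T, 3:T. ✓
2: no successors, so []<>(p -> []q) holds vacuously. ✓
3: successors {8}; <>(p -> []q) there: 8:T. ✓
4: successors {2, 8}; <>(p -> []q) there: 2:F, 8:T. ✗
5: successors {2, 3, 4, 8}; <>(p -> []q) there: 2:F, 3:T, 4:T, 8:T. ✗
8: successors {2, 5, 8}; <>(p -> []q) there: 2:F, 5:T, 8:T. ✗
That's 3 of 6 worlds, so 3/6 = 1/2.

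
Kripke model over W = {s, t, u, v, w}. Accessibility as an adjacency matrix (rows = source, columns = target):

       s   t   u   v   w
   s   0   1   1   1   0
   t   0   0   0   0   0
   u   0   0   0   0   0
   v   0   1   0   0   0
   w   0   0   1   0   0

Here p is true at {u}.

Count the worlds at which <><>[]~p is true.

1

s: successors {t, u, v}; <>[]~p there: t:F, u:F, v:T. ✓
t: no successors, so <><>[]~p fails. ✗
u: no successors, so <><>[]~p fails. ✗
v: successors {t}; <>[]~p there: t:F. ✗
w: successors {u}; <>[]~p there: u:F. ✗
Satisfying worlds: {s}.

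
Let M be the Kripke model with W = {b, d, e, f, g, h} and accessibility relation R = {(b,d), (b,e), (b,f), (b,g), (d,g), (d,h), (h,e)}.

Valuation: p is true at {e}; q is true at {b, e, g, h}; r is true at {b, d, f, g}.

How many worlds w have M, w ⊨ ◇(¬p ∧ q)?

2

b: successors {d, e, f, g}; ¬p ∧ q there: d:F, e:F, f:F, g:T. ✓
d: successors {g, h}; ¬p ∧ q there: g:T, h:T. ✓
e: no successors, so ◇(¬p ∧ q) fails. ✗
f: no successors, so ◇(¬p ∧ q) fails. ✗
g: no successors, so ◇(¬p ∧ q) fails. ✗
h: successors {e}; ¬p ∧ q there: e:F. ✗
Satisfying worlds: {b, d}.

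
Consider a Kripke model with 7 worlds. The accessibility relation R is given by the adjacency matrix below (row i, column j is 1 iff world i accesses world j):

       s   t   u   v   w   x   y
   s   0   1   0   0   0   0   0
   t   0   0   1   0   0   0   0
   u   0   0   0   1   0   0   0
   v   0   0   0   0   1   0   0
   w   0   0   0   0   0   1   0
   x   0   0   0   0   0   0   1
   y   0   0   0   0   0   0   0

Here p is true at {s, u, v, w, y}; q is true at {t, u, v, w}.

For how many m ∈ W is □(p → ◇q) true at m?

5

s: successors {t}; p → ◇q there: t:T. ✓
t: successors {u}; p → ◇q there: u:T. ✓
u: successors {v}; p → ◇q there: v:T. ✓
v: successors {w}; p → ◇q there: w:F. ✗
w: successors {x}; p → ◇q there: x:T. ✓
x: successors {y}; p → ◇q there: y:F. ✗
y: no successors, so □(p → ◇q) holds vacuously. ✓
Satisfying worlds: {s, t, u, w, y}.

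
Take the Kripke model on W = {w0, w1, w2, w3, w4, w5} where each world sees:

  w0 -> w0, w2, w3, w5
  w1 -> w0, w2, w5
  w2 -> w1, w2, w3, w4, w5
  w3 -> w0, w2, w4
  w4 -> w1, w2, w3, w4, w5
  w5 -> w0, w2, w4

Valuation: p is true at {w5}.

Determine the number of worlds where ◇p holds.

4

w0: successors {w0, w2, w3, w5}; p there: w0:F, w2:F, w3:F, w5:T. ✓
w1: successors {w0, w2, w5}; p there: w0:F, w2:F, w5:T. ✓
w2: successors {w1, w2, w3, w4, w5}; p there: w1:F, w2:F, w3:F, w4:F, w5:T. ✓
w3: successors {w0, w2, w4}; p there: w0:F, w2:F, w4:F. ✗
w4: successors {w1, w2, w3, w4, w5}; p there: w1:F, w2:F, w3:F, w4:F, w5:T. ✓
w5: successors {w0, w2, w4}; p there: w0:F, w2:F, w4:F. ✗
Satisfying worlds: {w0, w1, w2, w4}.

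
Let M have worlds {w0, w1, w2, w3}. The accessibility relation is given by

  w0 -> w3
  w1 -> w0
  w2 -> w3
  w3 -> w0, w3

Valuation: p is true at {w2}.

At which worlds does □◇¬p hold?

{w0, w1, w2, w3}

w0: successors {w3}; ◇¬p there: w3:T. ✓
w1: successors {w0}; ◇¬p there: w0:T. ✓
w2: successors {w3}; ◇¬p there: w3:T. ✓
w3: successors {w0, w3}; ◇¬p there: w0:T, w3:T. ✓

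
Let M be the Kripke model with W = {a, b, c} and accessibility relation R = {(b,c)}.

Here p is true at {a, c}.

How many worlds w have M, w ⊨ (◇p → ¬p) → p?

a: ◇p → ¬p is T, p is T. ✓
b: ◇p → ¬p is T, p is F. ✗
c: ◇p → ¬p is T, p is T. ✓
Satisfying worlds: {a, c}.

2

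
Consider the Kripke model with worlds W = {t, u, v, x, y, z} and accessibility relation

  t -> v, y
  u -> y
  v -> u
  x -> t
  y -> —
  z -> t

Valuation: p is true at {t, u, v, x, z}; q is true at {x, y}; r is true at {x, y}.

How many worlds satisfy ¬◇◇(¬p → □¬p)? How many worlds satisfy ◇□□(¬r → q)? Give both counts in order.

2 and 3

For ¬◇◇(¬p → □¬p):
t: ◇◇(¬p → □¬p) is T. ✗
u: ◇◇(¬p → □¬p) is F. ✓
v: ◇◇(¬p → □¬p) is T. ✗
x: ◇◇(¬p → □¬p) is T. ✗
y: ◇◇(¬p → □¬p) is F. ✓
z: ◇◇(¬p → □¬p) is T. ✗
— 2 worlds.
For ◇□□(¬r → q):
t: successors {v, y}; □□(¬r → q) there: v:T, y:T. ✓
u: successors {y}; □□(¬r → q) there: y:T. ✓
v: successors {u}; □□(¬r → q) there: u:T. ✓
x: successors {t}; □□(¬r → q) there: t:F. ✗
y: no successors, so ◇□□(¬r → q) fails. ✗
z: successors {t}; □□(¬r → q) there: t:F. ✗
— 3 worlds.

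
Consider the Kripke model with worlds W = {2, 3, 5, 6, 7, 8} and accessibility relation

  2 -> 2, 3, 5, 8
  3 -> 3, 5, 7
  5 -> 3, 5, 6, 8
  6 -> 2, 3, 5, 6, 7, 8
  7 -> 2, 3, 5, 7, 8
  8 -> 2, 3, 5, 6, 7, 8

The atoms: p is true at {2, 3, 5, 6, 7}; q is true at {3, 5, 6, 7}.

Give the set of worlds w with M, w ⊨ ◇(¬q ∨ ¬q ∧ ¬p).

2: successors {2, 3, 5, 8}; ¬q ∨ ¬q ∧ ¬p there: 2:T, 3:F, 5:F, 8:T. ✓
3: successors {3, 5, 7}; ¬q ∨ ¬q ∧ ¬p there: 3:F, 5:F, 7:F. ✗
5: successors {3, 5, 6, 8}; ¬q ∨ ¬q ∧ ¬p there: 3:F, 5:F, 6:F, 8:T. ✓
6: successors {2, 3, 5, 6, 7, 8}; ¬q ∨ ¬q ∧ ¬p there: 2:T, 3:F, 5:F, 6:F, 7:F, 8:T. ✓
7: successors {2, 3, 5, 7, 8}; ¬q ∨ ¬q ∧ ¬p there: 2:T, 3:F, 5:F, 7:F, 8:T. ✓
8: successors {2, 3, 5, 6, 7, 8}; ¬q ∨ ¬q ∧ ¬p there: 2:T, 3:F, 5:F, 6:F, 7:F, 8:T. ✓

{2, 5, 6, 7, 8}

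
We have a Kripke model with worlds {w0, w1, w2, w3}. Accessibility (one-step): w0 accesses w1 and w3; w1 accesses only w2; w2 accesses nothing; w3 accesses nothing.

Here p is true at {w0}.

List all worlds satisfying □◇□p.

w0: successors {w1, w3}; ◇□p there: w1:T, w3:F. ✗
w1: successors {w2}; ◇□p there: w2:F. ✗
w2: no successors, so □◇□p holds vacuously. ✓
w3: no successors, so □◇□p holds vacuously. ✓

{w2, w3}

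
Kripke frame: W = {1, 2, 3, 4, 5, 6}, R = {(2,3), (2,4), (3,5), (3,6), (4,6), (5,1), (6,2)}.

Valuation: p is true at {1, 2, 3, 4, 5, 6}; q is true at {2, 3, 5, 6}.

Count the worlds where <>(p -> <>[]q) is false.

3

1: no successors, so <>(p -> <>[]q) fails. ✗
2: successors {3, 4}; p -> <>[]q there: 3:T, 4:T. ✓
3: successors {5, 6}; p -> <>[]q there: 5:T, 6:F. ✓
4: successors {6}; p -> <>[]q there: 6:F. ✗
5: successors {1}; p -> <>[]q there: 1:F. ✗
6: successors {2}; p -> <>[]q there: 2:T. ✓
Satisfying worlds: {2, 3, 6}.
So <>(p -> <>[]q) fails at the other 3 worlds.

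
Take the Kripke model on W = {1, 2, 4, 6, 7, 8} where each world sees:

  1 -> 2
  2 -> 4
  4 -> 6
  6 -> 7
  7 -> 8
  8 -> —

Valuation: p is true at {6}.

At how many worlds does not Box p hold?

1: Box p is F. ✓
2: Box p is F. ✓
4: Box p is T. ✗
6: Box p is F. ✓
7: Box p is F. ✓
8: Box p is T. ✗
Satisfying worlds: {1, 2, 6, 7}.

4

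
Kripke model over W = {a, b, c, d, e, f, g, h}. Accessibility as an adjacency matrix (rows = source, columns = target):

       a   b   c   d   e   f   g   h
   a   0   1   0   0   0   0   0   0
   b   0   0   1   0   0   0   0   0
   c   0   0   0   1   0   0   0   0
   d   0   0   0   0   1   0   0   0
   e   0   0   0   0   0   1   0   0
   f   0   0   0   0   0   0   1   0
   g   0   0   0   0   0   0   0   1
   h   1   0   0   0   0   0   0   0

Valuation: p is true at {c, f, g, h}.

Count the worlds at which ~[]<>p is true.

4

a: []<>p is T. ✗
b: []<>p is F. ✓
c: []<>p is F. ✓
d: []<>p is T. ✗
e: []<>p is T. ✗
f: []<>p is T. ✗
g: []<>p is F. ✓
h: []<>p is F. ✓
Satisfying worlds: {b, c, g, h}.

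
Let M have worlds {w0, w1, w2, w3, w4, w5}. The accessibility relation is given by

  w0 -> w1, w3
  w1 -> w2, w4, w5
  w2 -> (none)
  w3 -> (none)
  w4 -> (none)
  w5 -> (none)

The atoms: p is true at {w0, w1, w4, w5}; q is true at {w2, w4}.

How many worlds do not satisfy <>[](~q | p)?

w0: successors {w1, w3}; [](~q | p) there: w1:F, w3:T. ✓
w1: successors {w2, w4, w5}; [](~q | p) there: w2:T, w4:T, w5:T. ✓
w2: no successors, so <>[](~q | p) fails. ✗
w3: no successors, so <>[](~q | p) fails. ✗
w4: no successors, so <>[](~q | p) fails. ✗
w5: no successors, so <>[](~q | p) fails. ✗
Satisfying worlds: {w0, w1}.
So <>[](~q | p) fails at the other 4 worlds.

4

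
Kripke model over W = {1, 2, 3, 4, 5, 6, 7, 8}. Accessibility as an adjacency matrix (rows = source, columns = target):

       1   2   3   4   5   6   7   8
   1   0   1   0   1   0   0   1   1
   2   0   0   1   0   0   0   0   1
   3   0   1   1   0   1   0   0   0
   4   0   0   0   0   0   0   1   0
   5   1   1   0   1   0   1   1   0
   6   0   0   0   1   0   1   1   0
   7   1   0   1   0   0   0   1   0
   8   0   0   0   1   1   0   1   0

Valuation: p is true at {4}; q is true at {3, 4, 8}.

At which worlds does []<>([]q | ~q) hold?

{2, 4, 6, 7, 8}

1: successors {2, 4, 7, 8}; <>([]q | ~q) there: 2:F, 4:T, 7:T, 8:T. ✗
2: successors {3, 8}; <>([]q | ~q) there: 3:T, 8:T. ✓
3: successors {2, 3, 5}; <>([]q | ~q) there: 2:F, 3:T, 5:T. ✗
4: successors {7}; <>([]q | ~q) there: 7:T. ✓
5: successors {1, 2, 4, 6, 7}; <>([]q | ~q) there: 1:T, 2:F, 4:T, 6:T, 7:T. ✗
6: successors {4, 6, 7}; <>([]q | ~q) there: 4:T, 6:T, 7:T. ✓
7: successors {1, 3, 7}; <>([]q | ~q) there: 1:T, 3:T, 7:T. ✓
8: successors {4, 5, 7}; <>([]q | ~q) there: 4:T, 5:T, 7:T. ✓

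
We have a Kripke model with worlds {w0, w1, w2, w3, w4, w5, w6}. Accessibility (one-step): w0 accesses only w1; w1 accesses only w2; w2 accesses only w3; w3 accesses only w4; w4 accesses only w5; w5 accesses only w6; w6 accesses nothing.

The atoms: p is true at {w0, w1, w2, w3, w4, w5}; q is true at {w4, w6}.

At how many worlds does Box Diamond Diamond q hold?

w0: successors {w1}; Diamond Diamond q there: w1:F. ✗
w1: successors {w2}; Diamond Diamond q there: w2:T. ✓
w2: successors {w3}; Diamond Diamond q there: w3:F. ✗
w3: successors {w4}; Diamond Diamond q there: w4:T. ✓
w4: successors {w5}; Diamond Diamond q there: w5:F. ✗
w5: successors {w6}; Diamond Diamond q there: w6:F. ✗
w6: no successors, so Box Diamond Diamond q holds vacuously. ✓
Satisfying worlds: {w1, w3, w6}.

3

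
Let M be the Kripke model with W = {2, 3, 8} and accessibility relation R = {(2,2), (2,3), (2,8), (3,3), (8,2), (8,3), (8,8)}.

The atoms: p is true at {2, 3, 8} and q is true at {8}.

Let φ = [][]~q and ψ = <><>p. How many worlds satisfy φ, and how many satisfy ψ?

1 and 3

For [][]~q:
2: successors {2, 3, 8}; []~q there: 2:F, 3:T, 8:F. ✗
3: successors {3}; []~q there: 3:T. ✓
8: successors {2, 3, 8}; []~q there: 2:F, 3:T, 8:F. ✗
— 1 world.
For <><>p:
2: successors {2, 3, 8}; <>p there: 2:T, 3:T, 8:T. ✓
3: successors {3}; <>p there: 3:T. ✓
8: successors {2, 3, 8}; <>p there: 2:T, 3:T, 8:T. ✓
— 3 worlds.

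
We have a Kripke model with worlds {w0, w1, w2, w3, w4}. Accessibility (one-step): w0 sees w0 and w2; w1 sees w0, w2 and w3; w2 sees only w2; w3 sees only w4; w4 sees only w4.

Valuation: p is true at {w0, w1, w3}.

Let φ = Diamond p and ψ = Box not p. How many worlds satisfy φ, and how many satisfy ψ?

2 and 3

For Diamond p:
w0: successors {w0, w2}; p there: w0:T, w2:F. ✓
w1: successors {w0, w2, w3}; p there: w0:T, w2:F, w3:T. ✓
w2: successors {w2}; p there: w2:F. ✗
w3: successors {w4}; p there: w4:F. ✗
w4: successors {w4}; p there: w4:F. ✗
— 2 worlds.
For Box not p:
w0: successors {w0, w2}; not p there: w0:F, w2:T. ✗
w1: successors {w0, w2, w3}; not p there: w0:F, w2:T, w3:F. ✗
w2: successors {w2}; not p there: w2:T. ✓
w3: successors {w4}; not p there: w4:T. ✓
w4: successors {w4}; not p there: w4:T. ✓
— 3 worlds.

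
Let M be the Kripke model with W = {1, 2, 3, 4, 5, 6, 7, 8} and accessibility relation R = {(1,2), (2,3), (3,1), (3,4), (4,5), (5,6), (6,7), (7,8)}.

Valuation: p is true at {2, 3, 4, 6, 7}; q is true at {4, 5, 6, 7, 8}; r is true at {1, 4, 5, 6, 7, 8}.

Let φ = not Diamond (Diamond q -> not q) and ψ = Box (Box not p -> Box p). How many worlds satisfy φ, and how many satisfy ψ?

4 and 6

For not Diamond (Diamond q -> not q):
1: Diamond (Diamond q -> not q) is T. ✗
2: Diamond (Diamond q -> not q) is T. ✗
3: Diamond (Diamond q -> not q) is T. ✗
4: Diamond (Diamond q -> not q) is F. ✓
5: Diamond (Diamond q -> not q) is F. ✓
6: Diamond (Diamond q -> not q) is F. ✓
7: Diamond (Diamond q -> not q) is T. ✗
8: Diamond (Diamond q -> not q) is F. ✓
— 4 worlds.
For Box (Box not p -> Box p):
1: successors {2}; Box not p -> Box p there: 2:T. ✓
2: successors {3}; Box not p -> Box p there: 3:T. ✓
3: successors {1, 4}; Box not p -> Box p there: 1:T, 4:F. ✗
4: successors {5}; Box not p -> Box p there: 5:T. ✓
5: successors {6}; Box not p -> Box p there: 6:T. ✓
6: successors {7}; Box not p -> Box p there: 7:F. ✗
7: successors {8}; Box not p -> Box p there: 8:T. ✓
8: no successors, so Box (Box not p -> Box p) holds vacuously. ✓
— 6 worlds.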